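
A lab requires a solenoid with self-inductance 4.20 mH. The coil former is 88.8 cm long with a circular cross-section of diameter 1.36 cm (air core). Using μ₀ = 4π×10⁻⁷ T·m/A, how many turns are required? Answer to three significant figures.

A = π(d/2)² = π(6.800×10^-3 m)² = 1.453×10^-4 m².
From L = μ₀N²A/ℓ, N = √(Lℓ / (μ₀A)).
N = √[(4.200×10^-3)(0.888) / ((4π×10⁻⁷)×1.453×10^-4)] = √(2.043×10^7) ≈ 4520.0.

N ≈ 4520 turns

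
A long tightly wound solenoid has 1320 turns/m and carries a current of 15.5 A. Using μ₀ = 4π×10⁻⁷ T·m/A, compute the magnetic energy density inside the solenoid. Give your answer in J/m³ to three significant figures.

B = μ₀nI = (4π×10⁻⁷)(1.320×10^3)(15.5) = 2.571×10^-2 T.
u = B²/(2μ₀) = (2.571×10^-2)²/(2×4π×10⁻⁷) = 263 J/m³.

u ≈ 263 J/m³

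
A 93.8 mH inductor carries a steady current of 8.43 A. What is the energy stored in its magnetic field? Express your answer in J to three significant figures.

Stored magnetic energy: U = ½LI².
U = ½(9.380×10^-2 H)(8.43 A)² = 3.333 J.

U ≈ 3.33 J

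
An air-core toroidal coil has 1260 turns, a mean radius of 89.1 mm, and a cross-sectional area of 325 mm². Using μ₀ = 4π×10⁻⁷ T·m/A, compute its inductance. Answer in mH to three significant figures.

L ≈ 1.16 mH

For a thin toroid, L = μ₀N²A/(2πR).
L = (4π×10⁻⁷)(1260)²(3.250×10^-4) / (2π×8.910×10^-2 m) = 1.158×10^-3 H.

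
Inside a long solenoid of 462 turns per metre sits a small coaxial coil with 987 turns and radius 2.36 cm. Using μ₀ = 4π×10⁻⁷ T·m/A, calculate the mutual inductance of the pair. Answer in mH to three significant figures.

M ≈ 1.00 mH

The outer solenoid produces a uniform field B₁ = μ₀n₁I₁ across the inner coil,
so the flux linkage is N₂Φ = N₂B₁A₂ = μ₀n₁N₂A₂·I₁, giving M = μ₀n₁N₂A₂.
A₂ = πr² = π(2.360×10^-2 m)² = 1.750×10^-3 m².
M = (4π×10⁻⁷)(462)(987)(1.750×10^-3) = 1.003×10^-3 H.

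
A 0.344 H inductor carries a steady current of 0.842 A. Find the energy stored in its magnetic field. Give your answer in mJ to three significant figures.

Stored magnetic energy: U = ½LI².
U = ½(0.344 H)(0.842 A)² = 0.1219 J.

U ≈ 122 mJ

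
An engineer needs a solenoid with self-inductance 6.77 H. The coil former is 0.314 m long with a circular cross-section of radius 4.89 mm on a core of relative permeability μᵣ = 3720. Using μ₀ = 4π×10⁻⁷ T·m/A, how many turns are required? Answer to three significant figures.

A = πr² = π(4.890×10^-3 m)² = 7.512×10^-5 m².
From L = μ₀μᵣN²A/ℓ, N = √(Lℓ / (μ₀μᵣA)).
N = √[(6.77)(0.314) / ((4π×10⁻⁷)(3720)×7.512×10^-5)] = √(6.053×10^6) ≈ 2460.4.

N ≈ 2460 turns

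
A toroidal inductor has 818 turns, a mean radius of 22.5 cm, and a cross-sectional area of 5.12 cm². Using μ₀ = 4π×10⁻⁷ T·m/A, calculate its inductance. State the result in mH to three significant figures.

L ≈ 0.305 mH

For a thin toroid, L = μ₀N²A/(2πR).
L = (4π×10⁻⁷)(818)²(5.120×10^-4) / (2π×0.225 m) = 3.045×10^-4 H.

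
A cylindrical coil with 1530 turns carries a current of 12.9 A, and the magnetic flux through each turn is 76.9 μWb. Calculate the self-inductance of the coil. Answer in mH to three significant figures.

Self-inductance is defined by L = NΦ_B/I (flux linkage over current).
L = (1530)(7.690×10^-5 Wb)/(12.9 A) = 9.121×10^-3 H.

L ≈ 9.12 mH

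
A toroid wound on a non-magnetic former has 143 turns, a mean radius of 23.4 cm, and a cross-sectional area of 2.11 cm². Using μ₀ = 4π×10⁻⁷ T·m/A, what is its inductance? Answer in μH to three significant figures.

For a thin toroid, L = μ₀N²A/(2πR).
L = (4π×10⁻⁷)(143)²(2.110×10^-4) / (2π×0.234 m) = 3.688×10^-6 H.

L ≈ 3.69 μH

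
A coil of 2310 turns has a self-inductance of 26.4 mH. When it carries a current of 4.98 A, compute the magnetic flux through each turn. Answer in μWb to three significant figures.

Φ_B ≈ 56.9 μWb

From L = NΦ_B/I, the flux per turn is Φ_B = LI/N.
Φ_B = (2.640×10^-2 H)(4.98 A)/2310 = 5.691×10^-5 Wb.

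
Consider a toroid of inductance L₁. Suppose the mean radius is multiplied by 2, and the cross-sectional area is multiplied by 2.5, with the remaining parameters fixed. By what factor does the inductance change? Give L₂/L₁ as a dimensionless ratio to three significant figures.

For a toroid, L ∝ μᵣN²A/R.
L₂/L₁ = (2)^-1 × (2.5) = 1.25.

L₂/L₁ = 1.25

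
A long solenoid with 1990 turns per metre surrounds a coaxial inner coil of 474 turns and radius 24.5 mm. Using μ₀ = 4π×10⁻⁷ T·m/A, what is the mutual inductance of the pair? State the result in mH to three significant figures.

M ≈ 2.24 mH

The outer solenoid produces a uniform field B₁ = μ₀n₁I₁ across the inner coil,
so the flux linkage is N₂Φ = N₂B₁A₂ = μ₀n₁N₂A₂·I₁, giving M = μ₀n₁N₂A₂.
A₂ = πr² = π(2.450×10^-2 m)² = 1.886×10^-3 m².
M = (4π×10⁻⁷)(1990)(474)(1.886×10^-3) = 2.235×10^-3 H.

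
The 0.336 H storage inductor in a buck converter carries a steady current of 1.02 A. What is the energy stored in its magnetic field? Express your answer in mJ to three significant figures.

Stored magnetic energy: U = ½LI².
U = ½(0.336 H)(1.02 A)² = 0.1748 J.

U ≈ 175 mJ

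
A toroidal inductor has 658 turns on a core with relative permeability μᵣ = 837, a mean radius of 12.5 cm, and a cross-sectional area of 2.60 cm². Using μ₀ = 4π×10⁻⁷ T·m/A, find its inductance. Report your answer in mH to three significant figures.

For a thin toroid, L = μ₀μᵣN²A/(2πR).
L = (4π×10⁻⁷)(837)(658)²(2.600×10^-4) / (2π×0.125 m) = 0.1508 H.

L ≈ 151 mH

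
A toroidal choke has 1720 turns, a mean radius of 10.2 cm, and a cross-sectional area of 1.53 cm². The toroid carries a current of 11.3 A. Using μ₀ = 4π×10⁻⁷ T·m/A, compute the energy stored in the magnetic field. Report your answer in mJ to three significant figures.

L = μ₀N²A/(2πR) = (4π×10⁻⁷)(1720)²(1.530×10^-4)/(2π×0.102) = 8.875×10^-4 H.
U = ½LI² = ½(8.875×10^-4)(11.3)² = 5.666×10^-2 J.

U ≈ 56.7 mJ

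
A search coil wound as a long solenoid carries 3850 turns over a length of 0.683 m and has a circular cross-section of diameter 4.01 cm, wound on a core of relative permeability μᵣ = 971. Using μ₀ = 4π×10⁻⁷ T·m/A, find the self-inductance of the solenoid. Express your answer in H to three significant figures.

L ≈ 33.4 H

A = π(d/2)² = π(2.005×10^-2 m)² = 1.263×10^-3 m².
For a long solenoid, L = μ₀μᵣN²A/ℓ.
L = (4π×10⁻⁷)(971)(3850)²(1.263×10^-3)/(0.683 m) = 33.44 H.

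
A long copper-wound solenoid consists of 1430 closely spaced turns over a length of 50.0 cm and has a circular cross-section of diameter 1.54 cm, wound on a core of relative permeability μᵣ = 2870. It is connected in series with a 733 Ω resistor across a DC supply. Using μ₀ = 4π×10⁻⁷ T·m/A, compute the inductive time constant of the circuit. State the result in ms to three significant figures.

A = π(d/2)² = π(7.700×10^-3 m)² = 1.863×10^-4 m².
L = μ₀μᵣN²A/ℓ = (4π×10⁻⁷)(2870)(1430)²(1.863×10^-4)/(0.5) = 2.747 H.
τ = L/R = (2.747)/(733) = 3.748×10^-3 s.

τ ≈ 3.75 ms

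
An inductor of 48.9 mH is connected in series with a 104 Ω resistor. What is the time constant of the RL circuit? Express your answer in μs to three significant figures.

τ ≈ 470 μs

τ = L/R = (4.890×10^-2 H)/(104 Ω) = 4.702×10^-4 s.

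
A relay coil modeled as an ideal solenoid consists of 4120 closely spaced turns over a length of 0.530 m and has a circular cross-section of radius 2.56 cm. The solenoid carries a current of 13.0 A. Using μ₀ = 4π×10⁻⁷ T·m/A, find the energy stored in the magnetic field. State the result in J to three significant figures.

U ≈ 7.00 J

A = πr² = π(2.560×10^-2 m)² = 2.059×10^-3 m².
L = μ₀N²A/ℓ = (4π×10⁻⁷)(4120)²(2.059×10^-3)/(0.53) = 8.286×10^-2 H.
U = ½LI² = ½(8.286×10^-2)(13.0)² = 7.002 J.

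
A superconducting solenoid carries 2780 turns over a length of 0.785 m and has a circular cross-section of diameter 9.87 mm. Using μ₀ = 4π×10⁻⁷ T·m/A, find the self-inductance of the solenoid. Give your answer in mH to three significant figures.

A = π(d/2)² = π(4.935×10^-3 m)² = 7.651×10^-5 m².
For a long solenoid, L = μ₀N²A/ℓ.
L = (4π×10⁻⁷)(2780)²(7.651×10^-5)/(0.785 m) = 9.466×10^-4 H.

L ≈ 0.947 mH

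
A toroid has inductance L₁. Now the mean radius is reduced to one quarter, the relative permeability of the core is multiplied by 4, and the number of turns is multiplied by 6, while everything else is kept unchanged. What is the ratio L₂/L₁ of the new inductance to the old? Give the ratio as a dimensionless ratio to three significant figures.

L₂/L₁ = 576

For a toroid, L ∝ μᵣN²A/R.
L₂/L₁ = (0.25)^-1 × (4) × (6)^2 = 576.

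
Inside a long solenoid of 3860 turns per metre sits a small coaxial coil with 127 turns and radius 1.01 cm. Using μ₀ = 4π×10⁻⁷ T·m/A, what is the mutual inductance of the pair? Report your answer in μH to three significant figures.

The outer solenoid produces a uniform field B₁ = μ₀n₁I₁ across the inner coil,
so the flux linkage is N₂Φ = N₂B₁A₂ = μ₀n₁N₂A₂·I₁, giving M = μ₀n₁N₂A₂.
A₂ = πr² = π(1.010×10^-2 m)² = 3.2047×10^-4 m².
M = (4π×10⁻⁷)(3860)(127)(3.2047×10^-4) = 1.974×10^-4 H.

M ≈ 197 μH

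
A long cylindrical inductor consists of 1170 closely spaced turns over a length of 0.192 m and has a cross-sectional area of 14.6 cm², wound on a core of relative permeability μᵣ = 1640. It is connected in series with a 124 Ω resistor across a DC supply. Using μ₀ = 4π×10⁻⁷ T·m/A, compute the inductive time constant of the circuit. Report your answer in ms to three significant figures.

τ ≈ 173 ms

A = 14.6 cm² = 1.460×10^-3 m².
L = μ₀μᵣN²A/ℓ = (4π×10⁻⁷)(1640)(1170)²(1.460×10^-3)/(0.192) = 21.45 H.
τ = L/R = (21.45)/(124) = 0.173 s.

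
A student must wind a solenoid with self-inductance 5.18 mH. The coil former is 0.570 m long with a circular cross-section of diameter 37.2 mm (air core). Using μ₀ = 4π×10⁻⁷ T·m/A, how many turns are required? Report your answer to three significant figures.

A = π(d/2)² = π(1.860×10^-2 m)² = 1.087×10^-3 m².
From L = μ₀N²A/ℓ, N = √(Lℓ / (μ₀A)).
N = √[(5.180×10^-3)(0.57) / ((4π×10⁻⁷)×1.087×10^-3)] = √(2.162×10^6) ≈ 1470.3.

N ≈ 1470 turns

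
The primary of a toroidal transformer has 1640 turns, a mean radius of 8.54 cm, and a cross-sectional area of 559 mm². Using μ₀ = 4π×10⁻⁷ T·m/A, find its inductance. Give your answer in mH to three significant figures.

L ≈ 3.52 mH

For a thin toroid, L = μ₀N²A/(2πR).
L = (4π×10⁻⁷)(1640)²(5.590×10^-4) / (2π×8.540×10^-2 m) = 3.521×10^-3 H.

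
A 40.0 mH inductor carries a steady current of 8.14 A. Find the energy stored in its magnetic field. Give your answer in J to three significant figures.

Stored magnetic energy: U = ½LI².
U = ½(4.000×10^-2 H)(8.14 A)² = 1.325 J.

U ≈ 1.33 J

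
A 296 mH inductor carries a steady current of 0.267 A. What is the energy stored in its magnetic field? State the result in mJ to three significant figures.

Stored magnetic energy: U = ½LI².
U = ½(0.296 H)(0.267 A)² = 1.055×10^-2 J.

U ≈ 10.6 mJ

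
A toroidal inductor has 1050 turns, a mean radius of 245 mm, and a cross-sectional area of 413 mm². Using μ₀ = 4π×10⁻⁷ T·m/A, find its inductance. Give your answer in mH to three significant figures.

For a thin toroid, L = μ₀N²A/(2πR).
L = (4π×10⁻⁷)(1050)²(4.130×10^-4) / (2π×0.245 m) = 3.717×10^-4 H.

L ≈ 0.372 mH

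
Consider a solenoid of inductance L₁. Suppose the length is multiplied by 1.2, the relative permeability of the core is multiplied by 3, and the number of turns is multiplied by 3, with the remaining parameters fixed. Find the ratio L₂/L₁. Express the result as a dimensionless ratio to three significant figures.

For a solenoid, L ∝ μᵣN²A/ℓ.
L₂/L₁ = (1.2)^-1 × (3) × (3)^2 = 22.5.

L₂/L₁ = 22.5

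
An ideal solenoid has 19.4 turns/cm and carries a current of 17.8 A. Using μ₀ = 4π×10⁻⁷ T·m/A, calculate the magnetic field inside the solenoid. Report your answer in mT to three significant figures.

B ≈ 43.4 mT

Inside a long solenoid, B = μ₀nI.
B = (4π×10⁻⁷)(1.940×10^3 m⁻¹)(17.8 A) = 4.339×10^-2 T.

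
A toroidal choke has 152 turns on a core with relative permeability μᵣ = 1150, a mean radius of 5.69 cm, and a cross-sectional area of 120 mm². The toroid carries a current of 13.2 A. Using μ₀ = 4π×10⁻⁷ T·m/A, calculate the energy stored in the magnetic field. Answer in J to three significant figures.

L = μ₀μᵣN²A/(2πR) = (4π×10⁻⁷)(1150)(152)²(1.200×10^-4)/(2π×5.690×10^-2) = 1.121×10^-2 H.
U = ½LI² = ½(1.121×10^-2)(13.2)² = 0.9763 J.

U ≈ 0.976 J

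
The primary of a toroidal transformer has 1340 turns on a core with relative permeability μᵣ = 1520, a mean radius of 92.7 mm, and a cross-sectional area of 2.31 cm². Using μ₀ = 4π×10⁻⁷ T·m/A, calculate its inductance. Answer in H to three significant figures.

For a thin toroid, L = μ₀μᵣN²A/(2πR).
L = (4π×10⁻⁷)(1520)(1340)²(2.310×10^-4) / (2π×9.270×10^-2 m) = 1.36 H.

L ≈ 1.36 H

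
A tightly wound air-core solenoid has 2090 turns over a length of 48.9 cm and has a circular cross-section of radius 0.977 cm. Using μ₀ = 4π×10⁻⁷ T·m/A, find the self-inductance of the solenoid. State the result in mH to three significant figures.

A = πr² = π(9.770×10^-3 m)² = 2.999×10^-4 m².
For a long solenoid, L = μ₀N²A/ℓ.
L = (4π×10⁻⁷)(2090)²(2.999×10^-4)/(0.489 m) = 3.366×10^-3 H.

L ≈ 3.37 mH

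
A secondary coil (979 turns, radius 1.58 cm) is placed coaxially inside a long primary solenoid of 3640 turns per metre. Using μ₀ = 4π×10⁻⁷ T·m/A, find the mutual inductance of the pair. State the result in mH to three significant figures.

The outer solenoid produces a uniform field B₁ = μ₀n₁I₁ across the inner coil,
so the flux linkage is N₂Φ = N₂B₁A₂ = μ₀n₁N₂A₂·I₁, giving M = μ₀n₁N₂A₂.
A₂ = πr² = π(1.580×10^-2 m)² = 7.843×10^-4 m².
M = (4π×10⁻⁷)(3640)(979)(7.843×10^-4) = 3.512×10^-3 H.

M ≈ 3.51 mH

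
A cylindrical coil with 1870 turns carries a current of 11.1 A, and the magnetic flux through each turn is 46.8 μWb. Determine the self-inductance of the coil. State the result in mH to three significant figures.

L ≈ 7.88 mH

Self-inductance is defined by L = NΦ_B/I (flux linkage over current).
L = (1870)(4.680×10^-5 Wb)/(11.1 A) = 7.884×10^-3 H.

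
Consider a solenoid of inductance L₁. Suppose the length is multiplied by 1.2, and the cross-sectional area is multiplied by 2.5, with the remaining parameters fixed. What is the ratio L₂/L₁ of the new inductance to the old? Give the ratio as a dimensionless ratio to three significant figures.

L₂/L₁ = 2.08

For a solenoid, L ∝ μᵣN²A/ℓ.
L₂/L₁ = (1.2)^-1 × (2.5) = 2.08.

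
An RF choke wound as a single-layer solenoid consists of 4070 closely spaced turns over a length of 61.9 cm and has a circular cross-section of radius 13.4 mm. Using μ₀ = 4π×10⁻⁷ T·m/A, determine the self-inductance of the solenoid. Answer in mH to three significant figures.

L ≈ 19.0 mH

A = πr² = π(1.340×10^-2 m)² = 5.641×10^-4 m².
For a long solenoid, L = μ₀N²A/ℓ.
L = (4π×10⁻⁷)(4070)²(5.641×10^-4)/(0.619 m) = 1.897×10^-2 H.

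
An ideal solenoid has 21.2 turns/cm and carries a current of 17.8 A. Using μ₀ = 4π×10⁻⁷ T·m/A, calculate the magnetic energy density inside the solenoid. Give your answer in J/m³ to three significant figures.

B = μ₀nI = (4π×10⁻⁷)(2.120×10^3)(17.8) = 4.742×10^-2 T.
u = B²/(2μ₀) = (4.742×10^-2)²/(2×4π×10⁻⁷) = 894.7 J/m³.

u ≈ 895 J/m³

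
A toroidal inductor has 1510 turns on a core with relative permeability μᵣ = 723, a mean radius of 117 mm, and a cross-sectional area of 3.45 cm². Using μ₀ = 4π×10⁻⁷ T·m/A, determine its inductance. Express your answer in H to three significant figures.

For a thin toroid, L = μ₀μᵣN²A/(2πR).
L = (4π×10⁻⁷)(723)(1510)²(3.450×10^-4) / (2π×0.117 m) = 0.9722 H.

L ≈ 0.972 H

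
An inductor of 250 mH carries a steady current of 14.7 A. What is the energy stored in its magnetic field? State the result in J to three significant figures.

U ≈ 27.0 J

Stored magnetic energy: U = ½LI².
U = ½(0.25 H)(14.7 A)² = 27.01 J.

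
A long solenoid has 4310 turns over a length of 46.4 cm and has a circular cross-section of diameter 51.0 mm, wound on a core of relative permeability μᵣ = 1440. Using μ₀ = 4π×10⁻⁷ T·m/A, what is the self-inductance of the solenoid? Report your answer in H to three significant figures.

A = π(d/2)² = π(2.550×10^-2 m)² = 2.043×10^-3 m².
For a long solenoid, L = μ₀μᵣN²A/ℓ.
L = (4π×10⁻⁷)(1440)(4310)²(2.043×10^-3)/(0.464 m) = 148 H.

L ≈ 148 H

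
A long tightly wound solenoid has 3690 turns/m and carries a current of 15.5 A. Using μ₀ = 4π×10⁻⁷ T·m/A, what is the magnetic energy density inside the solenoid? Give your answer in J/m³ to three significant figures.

u ≈ 2060 J/m³

B = μ₀nI = (4π×10⁻⁷)(3.690×10^3)(15.5) = 7.187×10^-2 T.
u = B²/(2μ₀) = (7.187×10^-2)²/(2×4π×10⁻⁷) = 2.055×10^3 J/m³.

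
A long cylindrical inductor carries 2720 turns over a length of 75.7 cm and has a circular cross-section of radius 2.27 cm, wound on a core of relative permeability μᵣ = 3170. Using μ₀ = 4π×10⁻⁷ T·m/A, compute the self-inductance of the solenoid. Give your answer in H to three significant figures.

A = πr² = π(2.270×10^-2 m)² = 1.619×10^-3 m².
For a long solenoid, L = μ₀μᵣN²A/ℓ.
L = (4π×10⁻⁷)(3170)(2720)²(1.619×10^-3)/(0.757 m) = 63.02 H.

L ≈ 63.0 H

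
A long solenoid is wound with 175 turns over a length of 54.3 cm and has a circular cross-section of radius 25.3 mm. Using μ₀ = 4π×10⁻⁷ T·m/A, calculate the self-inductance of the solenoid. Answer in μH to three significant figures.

L ≈ 143 μH

A = πr² = π(2.530×10^-2 m)² = 2.011×10^-3 m².
For a long solenoid, L = μ₀N²A/ℓ.
L = (4π×10⁻⁷)(175)²(2.011×10^-3)/(0.543 m) = 1.425×10^-4 H.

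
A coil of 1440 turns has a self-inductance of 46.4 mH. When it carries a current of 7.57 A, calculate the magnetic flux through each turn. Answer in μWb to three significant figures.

Φ_B ≈ 244 μWb

From L = NΦ_B/I, the flux per turn is Φ_B = LI/N.
Φ_B = (4.640×10^-2 H)(7.57 A)/1440 = 2.439×10^-4 Wb.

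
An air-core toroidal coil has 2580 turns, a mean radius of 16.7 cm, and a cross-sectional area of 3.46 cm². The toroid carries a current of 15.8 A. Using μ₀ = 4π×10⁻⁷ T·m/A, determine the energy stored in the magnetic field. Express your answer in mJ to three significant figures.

U ≈ 344 mJ

L = μ₀N²A/(2πR) = (4π×10⁻⁷)(2580)²(3.460×10^-4)/(2π×0.167) = 2.758×10^-3 H.
U = ½LI² = ½(2.758×10^-3)(15.8)² = 0.3443 J.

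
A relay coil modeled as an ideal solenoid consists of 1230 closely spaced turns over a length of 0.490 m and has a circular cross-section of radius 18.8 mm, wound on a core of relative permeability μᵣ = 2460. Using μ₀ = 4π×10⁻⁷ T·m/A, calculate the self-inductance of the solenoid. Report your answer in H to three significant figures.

A = πr² = π(1.880×10^-2 m)² = 1.110×10^-3 m².
For a long solenoid, L = μ₀μᵣN²A/ℓ.
L = (4π×10⁻⁷)(2460)(1230)²(1.110×10^-3)/(0.49 m) = 10.6 H.

L ≈ 10.6 H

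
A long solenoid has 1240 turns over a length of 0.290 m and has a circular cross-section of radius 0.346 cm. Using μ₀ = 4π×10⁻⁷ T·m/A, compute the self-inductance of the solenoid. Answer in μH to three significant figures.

L ≈ 251 μH

A = πr² = π(3.460×10^-3 m)² = 3.761×10^-5 m².
For a long solenoid, L = μ₀N²A/ℓ.
L = (4π×10⁻⁷)(1240)²(3.761×10^-5)/(0.29 m) = 2.506×10^-4 H.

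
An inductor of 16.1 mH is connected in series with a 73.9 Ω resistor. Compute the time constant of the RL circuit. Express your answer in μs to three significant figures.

τ ≈ 218 μs

τ = L/R = (1.610×10^-2 H)/(73.9 Ω) = 2.179×10^-4 s.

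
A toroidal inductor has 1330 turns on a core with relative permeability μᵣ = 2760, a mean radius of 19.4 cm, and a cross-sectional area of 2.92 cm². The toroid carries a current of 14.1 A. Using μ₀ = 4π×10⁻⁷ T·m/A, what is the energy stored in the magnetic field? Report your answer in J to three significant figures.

L = μ₀μᵣN²A/(2πR) = (4π×10⁻⁷)(2760)(1330)²(2.920×10^-4)/(2π×0.194) = 1.47 H.
U = ½LI² = ½(1.47)(14.1)² = 146.1 J.

U ≈ 146 J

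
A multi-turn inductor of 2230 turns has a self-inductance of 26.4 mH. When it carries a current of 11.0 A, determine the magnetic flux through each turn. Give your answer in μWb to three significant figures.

From L = NΦ_B/I, the flux per turn is Φ_B = LI/N.
Φ_B = (2.640×10^-2 H)(11.0 A)/2230 = 1.302×10^-4 Wb.

Φ_B ≈ 130 μWb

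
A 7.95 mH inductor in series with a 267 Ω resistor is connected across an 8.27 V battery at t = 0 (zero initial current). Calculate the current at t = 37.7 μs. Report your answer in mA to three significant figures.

τ = L/R = 7.950×10^-3/267 = 2.978×10^-5 s; final current I_∞ = ε/R = 8.27/267 = 3.097×10^-2 A.
I(t) = I_∞(1 − e^(−t/τ)) with t/τ = 1.266.
I = (3.097×10^-2)(1 − e^(−1.266)) = 2.224×10^-2 A.

I ≈ 22.2 mA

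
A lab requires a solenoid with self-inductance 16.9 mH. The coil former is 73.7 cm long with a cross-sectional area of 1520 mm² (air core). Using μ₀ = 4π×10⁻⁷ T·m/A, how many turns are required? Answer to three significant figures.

A = 1520 mm² = 1.520×10^-3 m².
From L = μ₀N²A/ℓ, N = √(Lℓ / (μ₀A)).
N = √[(1.690×10^-2)(0.737) / ((4π×10⁻⁷)×1.520×10^-3)] = √(6.521×10^6) ≈ 2553.6.

N ≈ 2550 turns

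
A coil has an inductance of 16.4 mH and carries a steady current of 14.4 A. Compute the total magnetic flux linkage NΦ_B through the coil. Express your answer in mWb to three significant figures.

From L = NΦ_B/I, the flux linkage is NΦ_B = LI.
NΦ_B = (1.640×10^-2 H)(14.4 A) = 0.2362 Wb.

NΦ_B ≈ 236 mWb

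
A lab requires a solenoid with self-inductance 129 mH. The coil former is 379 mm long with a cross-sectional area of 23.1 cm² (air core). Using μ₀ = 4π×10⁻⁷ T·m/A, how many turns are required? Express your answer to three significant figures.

A = 23.1 cm² = 2.310×10^-3 m².
From L = μ₀N²A/ℓ, N = √(Lℓ / (μ₀A)).
N = √[(0.129)(0.379) / ((4π×10⁻⁷)×2.310×10^-3)] = √(1.684×10^7) ≈ 4104.0.

N ≈ 4100 turns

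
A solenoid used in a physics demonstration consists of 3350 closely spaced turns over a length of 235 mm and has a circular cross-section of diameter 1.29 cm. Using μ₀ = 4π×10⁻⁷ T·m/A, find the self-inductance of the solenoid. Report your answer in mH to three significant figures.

A = π(d/2)² = π(6.450×10^-3 m)² = 1.307×10^-4 m².
For a long solenoid, L = μ₀N²A/ℓ.
L = (4π×10⁻⁷)(3350)²(1.307×10^-4)/(0.235 m) = 7.843×10^-3 H.

L ≈ 7.84 mH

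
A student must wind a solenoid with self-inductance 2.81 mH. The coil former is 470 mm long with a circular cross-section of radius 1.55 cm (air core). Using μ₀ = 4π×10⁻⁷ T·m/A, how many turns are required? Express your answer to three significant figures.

N ≈ 1180 turns

A = πr² = π(1.550×10^-2 m)² = 7.548×10^-4 m².
From L = μ₀N²A/ℓ, N = √(Lℓ / (μ₀A)).
N = √[(2.810×10^-3)(0.47) / ((4π×10⁻⁷)×7.548×10^-4)] = √(1.392×10^6) ≈ 1180.0.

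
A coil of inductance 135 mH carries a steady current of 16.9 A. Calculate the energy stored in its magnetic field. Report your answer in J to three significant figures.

Stored magnetic energy: U = ½LI².
U = ½(0.135 H)(16.9 A)² = 19.28 J.

U ≈ 19.3 J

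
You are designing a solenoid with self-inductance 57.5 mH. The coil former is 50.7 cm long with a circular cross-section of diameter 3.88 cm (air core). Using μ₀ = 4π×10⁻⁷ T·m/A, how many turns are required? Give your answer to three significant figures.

A = π(d/2)² = π(1.940×10^-2 m)² = 1.182×10^-3 m².
From L = μ₀N²A/ℓ, N = √(Lℓ / (μ₀A)).
N = √[(5.750×10^-2)(0.507) / ((4π×10⁻⁷)×1.182×10^-3)] = √(1.962×10^7) ≈ 4429.5.

N ≈ 4430 turns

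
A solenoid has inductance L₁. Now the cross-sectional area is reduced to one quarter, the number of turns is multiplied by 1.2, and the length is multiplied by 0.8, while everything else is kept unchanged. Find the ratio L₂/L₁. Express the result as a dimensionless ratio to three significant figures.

For a solenoid, L ∝ μᵣN²A/ℓ.
L₂/L₁ = (0.25) × (1.2)^2 × (0.8)^-1 = 0.450.

L₂/L₁ = 0.450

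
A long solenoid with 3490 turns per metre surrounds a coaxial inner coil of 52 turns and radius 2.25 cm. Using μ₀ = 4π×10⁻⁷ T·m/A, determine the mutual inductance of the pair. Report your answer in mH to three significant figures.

M ≈ 0.363 mH

The outer solenoid produces a uniform field B₁ = μ₀n₁I₁ across the inner coil,
so the flux linkage is N₂Φ = N₂B₁A₂ = μ₀n₁N₂A₂·I₁, giving M = μ₀n₁N₂A₂.
A₂ = πr² = π(2.250×10^-2 m)² = 1.590×10^-3 m².
M = (4π×10⁻⁷)(3490)(52)(1.590×10^-3) = 3.627×10^-4 H.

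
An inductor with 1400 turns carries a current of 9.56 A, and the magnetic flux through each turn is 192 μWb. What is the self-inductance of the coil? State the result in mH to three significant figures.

Self-inductance is defined by L = NΦ_B/I (flux linkage over current).
L = (1400)(1.920×10^-4 Wb)/(9.56 A) = 2.812×10^-2 H.

L ≈ 28.1 mH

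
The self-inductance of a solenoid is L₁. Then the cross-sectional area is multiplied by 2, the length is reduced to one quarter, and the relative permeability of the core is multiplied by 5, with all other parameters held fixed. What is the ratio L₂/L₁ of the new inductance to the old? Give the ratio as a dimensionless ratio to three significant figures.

For a solenoid, L ∝ μᵣN²A/ℓ.
L₂/L₁ = (2) × (0.25)^-1 × (5) = 40.0.

L₂/L₁ = 40.0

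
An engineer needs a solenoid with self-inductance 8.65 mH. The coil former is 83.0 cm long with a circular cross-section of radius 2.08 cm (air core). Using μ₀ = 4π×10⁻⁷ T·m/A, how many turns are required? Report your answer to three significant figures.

A = πr² = π(2.080×10^-2 m)² = 1.359×10^-3 m².
From L = μ₀N²A/ℓ, N = √(Lℓ / (μ₀A)).
N = √[(8.650×10^-3)(0.83) / ((4π×10⁻⁷)×1.359×10^-3)] = √(4.203×10^6) ≈ 2050.2.

N ≈ 2050 turns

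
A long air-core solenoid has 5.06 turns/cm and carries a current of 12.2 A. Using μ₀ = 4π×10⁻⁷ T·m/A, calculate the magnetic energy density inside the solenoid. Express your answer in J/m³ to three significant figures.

B = μ₀nI = (4π×10⁻⁷)(506)(12.2) = 7.757×10^-3 T.
u = B²/(2μ₀) = (7.757×10^-3)²/(2×4π×10⁻⁷) = 23.94 J/m³.

u ≈ 23.9 J/m³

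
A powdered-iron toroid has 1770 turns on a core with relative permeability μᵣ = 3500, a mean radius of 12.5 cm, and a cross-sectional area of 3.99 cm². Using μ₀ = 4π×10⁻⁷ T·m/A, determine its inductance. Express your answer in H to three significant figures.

L ≈ 7.00 H

For a thin toroid, L = μ₀μᵣN²A/(2πR).
L = (4π×10⁻⁷)(3500)(1770)²(3.990×10^-4) / (2π×0.125 m) = 7 H.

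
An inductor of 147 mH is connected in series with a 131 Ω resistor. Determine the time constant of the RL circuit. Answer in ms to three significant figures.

τ ≈ 1.12 ms

τ = L/R = (0.147 H)/(131 Ω) = 1.122×10^-3 s.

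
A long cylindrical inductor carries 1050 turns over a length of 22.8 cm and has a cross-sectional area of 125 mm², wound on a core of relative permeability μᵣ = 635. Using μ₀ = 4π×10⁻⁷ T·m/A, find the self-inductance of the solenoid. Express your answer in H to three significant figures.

A = 125 mm² = 1.250×10^-4 m².
For a long solenoid, L = μ₀μᵣN²A/ℓ.
L = (4π×10⁻⁷)(635)(1050)²(1.250×10^-4)/(0.228 m) = 0.4823 H.

L ≈ 0.482 H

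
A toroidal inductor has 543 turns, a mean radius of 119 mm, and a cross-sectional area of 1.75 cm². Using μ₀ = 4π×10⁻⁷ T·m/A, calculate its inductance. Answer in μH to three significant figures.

For a thin toroid, L = μ₀N²A/(2πR).
L = (4π×10⁻⁷)(543)²(1.750×10^-4) / (2π×0.119 m) = 8.672×10^-5 H.

L ≈ 86.7 μH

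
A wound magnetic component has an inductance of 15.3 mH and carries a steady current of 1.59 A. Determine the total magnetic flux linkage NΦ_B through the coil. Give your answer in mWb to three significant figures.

From L = NΦ_B/I, the flux linkage is NΦ_B = LI.
NΦ_B = (1.530×10^-2 H)(1.59 A) = 2.433×10^-2 Wb.

NΦ_B ≈ 24.3 mWb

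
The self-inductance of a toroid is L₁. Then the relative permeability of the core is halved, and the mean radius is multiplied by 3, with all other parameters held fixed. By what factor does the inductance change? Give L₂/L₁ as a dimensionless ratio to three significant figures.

L₂/L₁ = 0.167

For a toroid, L ∝ μᵣN²A/R.
L₂/L₁ = (0.5) × (3)^-1 = 0.167.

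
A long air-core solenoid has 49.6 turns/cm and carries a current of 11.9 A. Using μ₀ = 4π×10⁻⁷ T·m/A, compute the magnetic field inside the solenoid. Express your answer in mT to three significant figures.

Inside a long solenoid, B = μ₀nI.
B = (4π×10⁻⁷)(4.960×10^3 m⁻¹)(11.9 A) = 7.417×10^-2 T.

B ≈ 74.2 mT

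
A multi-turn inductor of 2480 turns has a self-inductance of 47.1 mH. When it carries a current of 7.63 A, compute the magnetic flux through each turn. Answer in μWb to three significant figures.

From L = NΦ_B/I, the flux per turn is Φ_B = LI/N.
Φ_B = (4.710×10^-2 H)(7.63 A)/2480 = 1.449×10^-4 Wb.

Φ_B ≈ 145 μWb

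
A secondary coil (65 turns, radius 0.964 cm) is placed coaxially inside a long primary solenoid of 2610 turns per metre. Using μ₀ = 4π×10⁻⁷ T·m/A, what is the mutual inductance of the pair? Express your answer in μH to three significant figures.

The outer solenoid produces a uniform field B₁ = μ₀n₁I₁ across the inner coil,
so the flux linkage is N₂Φ = N₂B₁A₂ = μ₀n₁N₂A₂·I₁, giving M = μ₀n₁N₂A₂.
A₂ = πr² = π(9.640×10^-3 m)² = 2.919×10^-4 m².
M = (4π×10⁻⁷)(2610)(65)(2.919×10^-4) = 6.224×10^-5 H.

M ≈ 62.2 μH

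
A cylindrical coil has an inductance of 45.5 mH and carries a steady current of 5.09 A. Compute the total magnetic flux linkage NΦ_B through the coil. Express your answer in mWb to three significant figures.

NΦ_B ≈ 232 mWb

From L = NΦ_B/I, the flux linkage is NΦ_B = LI.
NΦ_B = (4.550×10^-2 H)(5.09 A) = 0.2316 Wb.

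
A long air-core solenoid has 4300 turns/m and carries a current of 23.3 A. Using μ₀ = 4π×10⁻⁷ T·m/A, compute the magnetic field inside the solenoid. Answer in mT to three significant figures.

B ≈ 126 mT

Inside a long solenoid, B = μ₀nI.
B = (4π×10⁻⁷)(4.300×10^3 m⁻¹)(23.3 A) = 0.1259 T.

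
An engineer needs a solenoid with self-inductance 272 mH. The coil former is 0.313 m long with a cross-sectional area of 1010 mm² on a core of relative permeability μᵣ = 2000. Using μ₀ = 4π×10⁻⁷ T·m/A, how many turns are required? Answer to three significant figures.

N ≈ 183 turns

A = 1010 mm² = 1.010×10^-3 m².
From L = μ₀μᵣN²A/ℓ, N = √(Lℓ / (μ₀μᵣA)).
N = √[(0.272)(0.313) / ((4π×10⁻⁷)(2000)×1.010×10^-3)] = √(3.354×10^4) ≈ 183.1.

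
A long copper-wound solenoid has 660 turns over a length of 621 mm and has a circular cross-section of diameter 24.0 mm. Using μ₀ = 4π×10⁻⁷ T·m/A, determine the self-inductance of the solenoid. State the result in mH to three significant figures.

A = π(d/2)² = π(1.200×10^-2 m)² = 4.524×10^-4 m².
For a long solenoid, L = μ₀N²A/ℓ.
L = (4π×10⁻⁷)(660)²(4.524×10^-4)/(0.621 m) = 3.988×10^-4 H.

L ≈ 0.399 mH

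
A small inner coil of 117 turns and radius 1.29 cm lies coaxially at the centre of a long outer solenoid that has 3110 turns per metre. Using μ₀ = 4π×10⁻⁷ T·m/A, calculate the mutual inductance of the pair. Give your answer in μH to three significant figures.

M ≈ 239 μH

The outer solenoid produces a uniform field B₁ = μ₀n₁I₁ across the inner coil,
so the flux linkage is N₂Φ = N₂B₁A₂ = μ₀n₁N₂A₂·I₁, giving M = μ₀n₁N₂A₂.
A₂ = πr² = π(1.290×10^-2 m)² = 5.228×10^-4 m².
M = (4π×10⁻⁷)(3110)(117)(5.228×10^-4) = 2.390×10^-4 H.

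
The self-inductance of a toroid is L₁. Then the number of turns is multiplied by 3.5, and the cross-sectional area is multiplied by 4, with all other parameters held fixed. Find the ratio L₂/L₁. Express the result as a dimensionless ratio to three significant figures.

For a toroid, L ∝ μᵣN²A/R.
L₂/L₁ = (3.5)^2 × (4) = 49.0.

L₂/L₁ = 49.0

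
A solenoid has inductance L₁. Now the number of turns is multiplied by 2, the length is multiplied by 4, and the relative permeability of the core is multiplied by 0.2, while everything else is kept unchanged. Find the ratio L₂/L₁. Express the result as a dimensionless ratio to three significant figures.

L₂/L₁ = 0.200

For a solenoid, L ∝ μᵣN²A/ℓ.
L₂/L₁ = (2)^2 × (4)^-1 × (0.2) = 0.200.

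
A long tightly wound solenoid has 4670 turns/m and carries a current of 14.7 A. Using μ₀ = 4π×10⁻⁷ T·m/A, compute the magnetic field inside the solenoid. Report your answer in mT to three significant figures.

Inside a long solenoid, B = μ₀nI.
B = (4π×10⁻⁷)(4.670×10^3 m⁻¹)(14.7 A) = 8.627×10^-2 T.

B ≈ 86.3 mT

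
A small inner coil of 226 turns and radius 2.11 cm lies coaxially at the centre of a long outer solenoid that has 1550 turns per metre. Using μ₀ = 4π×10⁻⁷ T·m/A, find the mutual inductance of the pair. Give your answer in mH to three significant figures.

The outer solenoid produces a uniform field B₁ = μ₀n₁I₁ across the inner coil,
so the flux linkage is N₂Φ = N₂B₁A₂ = μ₀n₁N₂A₂·I₁, giving M = μ₀n₁N₂A₂.
A₂ = πr² = π(2.110×10^-2 m)² = 1.399×10^-3 m².
M = (4π×10⁻⁷)(1550)(226)(1.399×10^-3) = 6.157×10^-4 H.

M ≈ 0.616 mH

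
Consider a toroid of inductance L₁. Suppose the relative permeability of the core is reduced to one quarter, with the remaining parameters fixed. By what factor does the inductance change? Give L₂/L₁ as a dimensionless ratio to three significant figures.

For a toroid, L ∝ μᵣN²A/R.
L₂/L₁ = (0.25) = 0.250.

L₂/L₁ = 0.250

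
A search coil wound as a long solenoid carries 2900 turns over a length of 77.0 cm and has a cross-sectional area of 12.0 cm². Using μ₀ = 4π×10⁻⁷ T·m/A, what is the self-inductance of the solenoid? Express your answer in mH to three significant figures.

L ≈ 16.5 mH

A = 12.0 cm² = 1.200×10^-3 m².
For a long solenoid, L = μ₀N²A/ℓ.
L = (4π×10⁻⁷)(2900)²(1.200×10^-3)/(0.77 m) = 1.647×10^-2 H.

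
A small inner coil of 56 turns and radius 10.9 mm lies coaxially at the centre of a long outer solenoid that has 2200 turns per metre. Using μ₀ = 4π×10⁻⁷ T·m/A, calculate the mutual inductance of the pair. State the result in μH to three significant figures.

The outer solenoid produces a uniform field B₁ = μ₀n₁I₁ across the inner coil,
so the flux linkage is N₂Φ = N₂B₁A₂ = μ₀n₁N₂A₂·I₁, giving M = μ₀n₁N₂A₂.
A₂ = πr² = π(1.090×10^-2 m)² = 3.733×10^-4 m².
M = (4π×10⁻⁷)(2200)(56)(3.733×10^-4) = 5.779×10^-5 H.

M ≈ 57.8 μH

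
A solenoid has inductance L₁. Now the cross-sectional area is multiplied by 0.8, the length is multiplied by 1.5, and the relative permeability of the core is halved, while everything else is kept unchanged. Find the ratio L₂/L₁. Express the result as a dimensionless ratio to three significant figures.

For a solenoid, L ∝ μᵣN²A/ℓ.
L₂/L₁ = (0.8) × (1.5)^-1 × (0.5) = 0.267.

L₂/L₁ = 0.267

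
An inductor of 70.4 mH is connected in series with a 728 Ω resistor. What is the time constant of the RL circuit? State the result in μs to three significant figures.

τ = L/R = (7.040×10^-2 H)/(728 Ω) = 9.670×10^-5 s.

τ ≈ 96.7 μs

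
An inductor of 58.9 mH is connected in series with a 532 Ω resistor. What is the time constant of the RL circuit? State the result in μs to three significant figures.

τ = L/R = (5.890×10^-2 H)/(532 Ω) = 1.107×10^-4 s.

τ ≈ 111 μs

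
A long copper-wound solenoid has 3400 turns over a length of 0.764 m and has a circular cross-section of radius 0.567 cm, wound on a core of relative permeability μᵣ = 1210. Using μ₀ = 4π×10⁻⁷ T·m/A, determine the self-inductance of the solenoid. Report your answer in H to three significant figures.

L ≈ 2.32 H

A = πr² = π(5.670×10^-3 m)² = 1.010×10^-4 m².
For a long solenoid, L = μ₀μᵣN²A/ℓ.
L = (4π×10⁻⁷)(1210)(3400)²(1.010×10^-4)/(0.764 m) = 2.324 H.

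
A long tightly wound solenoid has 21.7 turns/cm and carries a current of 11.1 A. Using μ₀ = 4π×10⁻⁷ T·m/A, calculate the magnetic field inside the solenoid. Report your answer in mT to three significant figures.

B ≈ 30.3 mT

Inside a long solenoid, B = μ₀nI.
B = (4π×10⁻⁷)(2.170×10^3 m⁻¹)(11.1 A) = 3.027×10^-2 T.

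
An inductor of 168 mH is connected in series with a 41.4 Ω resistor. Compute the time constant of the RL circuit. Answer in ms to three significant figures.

τ ≈ 4.06 ms

τ = L/R = (0.168 H)/(41.4 Ω) = 4.058×10^-3 s.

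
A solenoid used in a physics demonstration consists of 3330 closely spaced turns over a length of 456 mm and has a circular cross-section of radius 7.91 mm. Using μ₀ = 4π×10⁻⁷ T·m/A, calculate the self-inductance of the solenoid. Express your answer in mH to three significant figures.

L ≈ 6.01 mH

A = πr² = π(7.910×10^-3 m)² = 1.966×10^-4 m².
For a long solenoid, L = μ₀N²A/ℓ.
L = (4π×10⁻⁷)(3330)²(1.966×10^-4)/(0.456 m) = 6.007×10^-3 H.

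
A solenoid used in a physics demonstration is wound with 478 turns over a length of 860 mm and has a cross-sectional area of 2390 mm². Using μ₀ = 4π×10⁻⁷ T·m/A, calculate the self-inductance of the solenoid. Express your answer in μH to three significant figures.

A = 2390 mm² = 2.390×10^-3 m².
For a long solenoid, L = μ₀N²A/ℓ.
L = (4π×10⁻⁷)(478)²(2.390×10^-3)/(0.86 m) = 7.979×10^-4 H.

L ≈ 798 μH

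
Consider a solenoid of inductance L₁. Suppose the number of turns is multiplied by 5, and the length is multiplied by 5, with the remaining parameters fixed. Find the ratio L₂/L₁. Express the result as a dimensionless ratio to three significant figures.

L₂/L₁ = 5.00

For a solenoid, L ∝ μᵣN²A/ℓ.
L₂/L₁ = (5)^2 × (5)^-1 = 5.00.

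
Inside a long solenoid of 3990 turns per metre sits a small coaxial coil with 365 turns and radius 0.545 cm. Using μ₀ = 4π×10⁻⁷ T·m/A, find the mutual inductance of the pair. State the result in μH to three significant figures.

The outer solenoid produces a uniform field B₁ = μ₀n₁I₁ across the inner coil,
so the flux linkage is N₂Φ = N₂B₁A₂ = μ₀n₁N₂A₂·I₁, giving M = μ₀n₁N₂A₂.
A₂ = πr² = π(5.450×10^-3 m)² = 9.331×10^-5 m².
M = (4π×10⁻⁷)(3990)(365)(9.331×10^-5) = 1.708×10^-4 H.

M ≈ 171 μH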